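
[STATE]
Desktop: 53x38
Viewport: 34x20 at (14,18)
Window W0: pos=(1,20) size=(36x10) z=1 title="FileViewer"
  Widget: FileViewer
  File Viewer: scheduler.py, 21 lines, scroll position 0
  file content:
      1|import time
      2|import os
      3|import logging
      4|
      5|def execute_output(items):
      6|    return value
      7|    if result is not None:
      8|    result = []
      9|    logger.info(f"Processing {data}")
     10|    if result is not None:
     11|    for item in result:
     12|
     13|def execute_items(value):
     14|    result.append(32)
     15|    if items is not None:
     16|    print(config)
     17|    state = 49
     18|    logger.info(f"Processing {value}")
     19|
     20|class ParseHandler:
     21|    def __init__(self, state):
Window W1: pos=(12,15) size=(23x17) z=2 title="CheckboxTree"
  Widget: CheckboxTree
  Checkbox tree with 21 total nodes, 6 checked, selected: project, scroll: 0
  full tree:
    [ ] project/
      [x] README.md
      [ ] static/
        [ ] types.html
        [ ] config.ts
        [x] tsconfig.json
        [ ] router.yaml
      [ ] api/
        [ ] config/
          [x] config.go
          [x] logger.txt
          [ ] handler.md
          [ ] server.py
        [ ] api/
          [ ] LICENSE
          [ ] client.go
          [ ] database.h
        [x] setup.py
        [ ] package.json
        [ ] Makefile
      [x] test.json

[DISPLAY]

[-] project/        ┃             
  [x] README.md     ┃             
  [-] static/       ┃━┓           
    [ ] types.html  ┃ ┃           
    [ ] config.ts   ┃─┨           
    [x] tsconfig.jso┃▲┃           
    [ ] router.yaml ┃█┃           
  [-] api/          ┃░┃           
    [-] config/     ┃░┃           
      [x] config.go ┃░┃           
      [x] logger.txt┃▼┃           
      [ ] handler.md┃━┛           
      [ ] server.py ┃             
━━━━━━━━━━━━━━━━━━━━┛             
                                  
                                  
                                  
                                  
                                  
                                  


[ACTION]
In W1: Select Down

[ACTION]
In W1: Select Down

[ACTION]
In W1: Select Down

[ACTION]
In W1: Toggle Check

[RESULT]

[-] project/        ┃             
  [x] README.md     ┃             
  [-] static/       ┃━┓           
    [x] types.html  ┃ ┃           
    [ ] config.ts   ┃─┨           
    [x] tsconfig.jso┃▲┃           
    [ ] router.yaml ┃█┃           
  [-] api/          ┃░┃           
    [-] config/     ┃░┃           
      [x] config.go ┃░┃           
      [x] logger.txt┃▼┃           
      [ ] handler.md┃━┛           
      [ ] server.py ┃             
━━━━━━━━━━━━━━━━━━━━┛             
                                  
                                  
                                  
                                  
                                  
                                  


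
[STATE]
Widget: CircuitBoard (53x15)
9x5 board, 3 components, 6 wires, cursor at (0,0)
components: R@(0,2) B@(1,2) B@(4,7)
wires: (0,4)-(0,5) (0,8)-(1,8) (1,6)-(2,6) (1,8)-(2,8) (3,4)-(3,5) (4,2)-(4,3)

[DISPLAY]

   0 1 2 3 4 5 6 7 8                                 
0  [.]      R       · ─ ·           ·                
                                    │                
1           B               ·       ·                
                            │       │                
2                           ·       ·                
                                                     
3                   · ─ ·                            
                                                     
4           · ─ ·               B                    
Cursor: (0,0)                                        
                                                     
                                                     
                                                     
                                                     


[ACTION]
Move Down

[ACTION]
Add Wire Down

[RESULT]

   0 1 2 3 4 5 6 7 8                                 
0           R       · ─ ·           ·                
                                    │                
1  [.]      B               ·       ·                
    │                       │       │                
2   ·                       ·       ·                
                                                     
3                   · ─ ·                            
                                                     
4           · ─ ·               B                    
Cursor: (1,0)                                        
                                                     
                                                     
                                                     
                                                     


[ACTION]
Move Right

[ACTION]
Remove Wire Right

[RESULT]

   0 1 2 3 4 5 6 7 8                                 
0           R       · ─ ·           ·                
                                    │                
1   ·  [.]  B               ·       ·                
    │                       │       │                
2   ·                       ·       ·                
                                                     
3                   · ─ ·                            
                                                     
4           · ─ ·               B                    
Cursor: (1,1)                                        
                                                     
                                                     
                                                     
                                                     


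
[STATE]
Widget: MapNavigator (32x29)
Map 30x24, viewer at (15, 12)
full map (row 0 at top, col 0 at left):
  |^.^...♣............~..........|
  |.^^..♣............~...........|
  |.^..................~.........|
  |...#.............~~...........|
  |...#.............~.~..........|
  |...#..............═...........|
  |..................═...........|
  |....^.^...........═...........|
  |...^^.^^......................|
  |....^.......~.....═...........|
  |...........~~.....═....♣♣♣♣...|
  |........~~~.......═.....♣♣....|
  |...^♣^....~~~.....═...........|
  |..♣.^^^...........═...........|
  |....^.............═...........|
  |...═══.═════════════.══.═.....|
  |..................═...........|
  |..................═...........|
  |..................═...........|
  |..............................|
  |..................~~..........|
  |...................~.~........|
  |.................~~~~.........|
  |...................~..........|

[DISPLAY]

                                
                                
 ^.^...♣............~.......... 
 .^^..♣............~........... 
 .^..................~......... 
 ...#.............~~........... 
 ...#.............~.~.......... 
 ...#..............═........... 
 ..................═........... 
 ....^.^...........═........... 
 ...^^.^^...................... 
 ....^.......~.....═........... 
 ...........~~.....═....♣♣♣♣... 
 ........~~~.......═.....♣♣.... 
 ...^♣^....~~~..@..═........... 
 ..♣.^^^...........═........... 
 ....^.............═........... 
 ...═══.═════════════.══.═..... 
 ..................═........... 
 ..................═........... 
 ..................═........... 
 .............................. 
 ..................~~.......... 
 ...................~.~........ 
 .................~~~~......... 
 ...................~.......... 
                                
                                
                                


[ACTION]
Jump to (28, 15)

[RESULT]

......~...........              
........~.........              
.....~~...........              
.....~.~..........              
......═...........              
......═...........              
......═...........              
..................              
~.....═...........              
~.....═....♣♣♣♣...              
......═.....♣♣....              
~.....═...........              
......═...........              
......═...........              
════════.══.═...@.              
......═...........              
......═...........              
......═...........              
..................              
......~~..........              
.......~.~........              
.....~~~~.........              
.......~..........              
                                
                                
                                
                                
                                
                                


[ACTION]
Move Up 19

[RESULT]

                                
                                
                                
                                
                                
                                
                                
                                
                                
                                
                                
                                
                                
                                
.......~........@.              
......~...........              
........~.........              
.....~~...........              
.....~.~..........              
......═...........              
......═...........              
......═...........              
..................              
~.....═...........              
~.....═....♣♣♣♣...              
......═.....♣♣....              
~.....═...........              
......═...........              
......═...........              


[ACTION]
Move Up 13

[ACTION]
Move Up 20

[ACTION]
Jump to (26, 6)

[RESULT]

                                
                                
                                
                                
                                
                                
                                
                                
.........~..........            
........~...........            
..........~.........            
.......~~...........            
.......~.~..........            
........═...........            
........═.......@...            
........═...........            
....................            
..~.....═...........            
.~~.....═....♣♣♣♣...            
~.......═.....♣♣....            
~~~.....═...........            
........═...........            
........═...........            
══════════.══.═.....            
........═...........            
........═...........            
........═...........            
....................            
........~~..........            


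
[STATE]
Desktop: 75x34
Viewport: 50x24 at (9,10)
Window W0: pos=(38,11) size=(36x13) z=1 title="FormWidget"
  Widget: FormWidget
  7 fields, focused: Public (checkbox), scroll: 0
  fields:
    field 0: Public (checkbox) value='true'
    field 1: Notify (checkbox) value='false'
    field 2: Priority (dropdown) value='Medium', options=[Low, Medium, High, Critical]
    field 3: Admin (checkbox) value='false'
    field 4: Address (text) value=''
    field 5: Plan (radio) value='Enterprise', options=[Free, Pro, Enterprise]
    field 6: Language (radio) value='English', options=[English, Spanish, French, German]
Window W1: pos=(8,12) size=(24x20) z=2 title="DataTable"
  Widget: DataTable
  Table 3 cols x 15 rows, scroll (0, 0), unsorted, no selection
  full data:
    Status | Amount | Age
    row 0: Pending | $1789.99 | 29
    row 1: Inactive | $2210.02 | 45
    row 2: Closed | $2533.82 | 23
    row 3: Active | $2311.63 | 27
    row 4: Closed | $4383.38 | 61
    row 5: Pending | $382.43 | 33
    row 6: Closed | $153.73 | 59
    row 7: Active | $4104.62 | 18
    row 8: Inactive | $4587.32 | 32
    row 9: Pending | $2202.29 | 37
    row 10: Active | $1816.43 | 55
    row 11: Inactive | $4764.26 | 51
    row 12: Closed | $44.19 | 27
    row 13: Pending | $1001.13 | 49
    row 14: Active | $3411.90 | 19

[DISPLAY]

                                                  
                             ┏━━━━━━━━━━━━━━━━━━━━
━━━━━━━━━━━━━━━━━━━━━━┓      ┃ FormWidget         
 DataTable            ┃      ┠────────────────────
──────────────────────┨      ┃> Public:     [x]   
Status  │Amount  │Age ┃      ┃  Notify:     [ ]   
────────┼────────┼─── ┃      ┃  Priority:   [Mediu
Pending │$1789.99│29  ┃      ┃  Admin:      [ ]   
Inactive│$2210.02│45  ┃      ┃  Address:    [     
Closed  │$2533.82│23  ┃      ┃  Plan:       ( ) Fr
Active  │$2311.63│27  ┃      ┃  Language:   (●) En
Closed  │$4383.38│61  ┃      ┃                    
Pending │$382.43 │33  ┃      ┃                    
Closed  │$153.73 │59  ┃      ┗━━━━━━━━━━━━━━━━━━━━
Active  │$4104.62│18  ┃                           
Inactive│$4587.32│32  ┃                           
Pending │$2202.29│37  ┃                           
Active  │$1816.43│55  ┃                           
Inactive│$4764.26│51  ┃                           
Closed  │$44.19  │27  ┃                           
Pending │$1001.13│49  ┃                           
━━━━━━━━━━━━━━━━━━━━━━┛                           
                                                  
                                                  


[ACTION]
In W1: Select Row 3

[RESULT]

                                                  
                             ┏━━━━━━━━━━━━━━━━━━━━
━━━━━━━━━━━━━━━━━━━━━━┓      ┃ FormWidget         
 DataTable            ┃      ┠────────────────────
──────────────────────┨      ┃> Public:     [x]   
Status  │Amount  │Age ┃      ┃  Notify:     [ ]   
────────┼────────┼─── ┃      ┃  Priority:   [Mediu
Pending │$1789.99│29  ┃      ┃  Admin:      [ ]   
Inactive│$2210.02│45  ┃      ┃  Address:    [     
Closed  │$2533.82│23  ┃      ┃  Plan:       ( ) Fr
>ctive  │$2311.63│27  ┃      ┃  Language:   (●) En
Closed  │$4383.38│61  ┃      ┃                    
Pending │$382.43 │33  ┃      ┃                    
Closed  │$153.73 │59  ┃      ┗━━━━━━━━━━━━━━━━━━━━
Active  │$4104.62│18  ┃                           
Inactive│$4587.32│32  ┃                           
Pending │$2202.29│37  ┃                           
Active  │$1816.43│55  ┃                           
Inactive│$4764.26│51  ┃                           
Closed  │$44.19  │27  ┃                           
Pending │$1001.13│49  ┃                           
━━━━━━━━━━━━━━━━━━━━━━┛                           
                                                  
                                                  


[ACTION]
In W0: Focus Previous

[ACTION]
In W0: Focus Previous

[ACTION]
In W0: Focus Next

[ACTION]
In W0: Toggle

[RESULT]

                                                  
                             ┏━━━━━━━━━━━━━━━━━━━━
━━━━━━━━━━━━━━━━━━━━━━┓      ┃ FormWidget         
 DataTable            ┃      ┠────────────────────
──────────────────────┨      ┃  Public:     [x]   
Status  │Amount  │Age ┃      ┃  Notify:     [ ]   
────────┼────────┼─── ┃      ┃  Priority:   [Mediu
Pending │$1789.99│29  ┃      ┃  Admin:      [ ]   
Inactive│$2210.02│45  ┃      ┃  Address:    [     
Closed  │$2533.82│23  ┃      ┃  Plan:       ( ) Fr
>ctive  │$2311.63│27  ┃      ┃> Language:   (●) En
Closed  │$4383.38│61  ┃      ┃                    
Pending │$382.43 │33  ┃      ┃                    
Closed  │$153.73 │59  ┃      ┗━━━━━━━━━━━━━━━━━━━━
Active  │$4104.62│18  ┃                           
Inactive│$4587.32│32  ┃                           
Pending │$2202.29│37  ┃                           
Active  │$1816.43│55  ┃                           
Inactive│$4764.26│51  ┃                           
Closed  │$44.19  │27  ┃                           
Pending │$1001.13│49  ┃                           
━━━━━━━━━━━━━━━━━━━━━━┛                           
                                                  
                                                  


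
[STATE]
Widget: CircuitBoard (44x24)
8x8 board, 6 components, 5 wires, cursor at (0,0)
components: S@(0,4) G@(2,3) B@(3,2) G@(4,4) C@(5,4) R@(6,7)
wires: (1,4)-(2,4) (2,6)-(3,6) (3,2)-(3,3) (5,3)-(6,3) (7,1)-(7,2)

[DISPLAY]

   0 1 2 3 4 5 6 7                          
0  [.]              S                       
                                            
1                   ·                       
                    │                       
2               G   ·       ·               
                            │               
3           B ─ ·           ·               
                                            
4                   G                       
                                            
5               ·   C                       
                │                           
6               ·               R           
                                            
7       · ─ ·                               
Cursor: (0,0)                               
                                            
                                            
                                            
                                            
                                            
                                            
                                            


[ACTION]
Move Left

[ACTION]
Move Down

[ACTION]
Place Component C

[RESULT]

   0 1 2 3 4 5 6 7                          
0                   S                       
                                            
1  [C]              ·                       
                    │                       
2               G   ·       ·               
                            │               
3           B ─ ·           ·               
                                            
4                   G                       
                                            
5               ·   C                       
                │                           
6               ·               R           
                                            
7       · ─ ·                               
Cursor: (1,0)                               
                                            
                                            
                                            
                                            
                                            
                                            
                                            


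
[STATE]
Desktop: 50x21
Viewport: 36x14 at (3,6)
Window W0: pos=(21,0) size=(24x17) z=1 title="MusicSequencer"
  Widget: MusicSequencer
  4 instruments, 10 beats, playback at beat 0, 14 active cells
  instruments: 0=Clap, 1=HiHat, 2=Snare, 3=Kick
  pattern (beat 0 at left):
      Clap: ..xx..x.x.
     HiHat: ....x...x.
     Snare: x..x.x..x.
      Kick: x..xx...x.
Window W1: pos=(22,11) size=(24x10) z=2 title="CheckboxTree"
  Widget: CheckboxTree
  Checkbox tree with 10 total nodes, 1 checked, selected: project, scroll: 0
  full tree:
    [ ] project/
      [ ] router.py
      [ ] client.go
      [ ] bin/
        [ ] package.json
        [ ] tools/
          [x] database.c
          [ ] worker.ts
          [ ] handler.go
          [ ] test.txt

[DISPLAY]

                  ┃ Snare█··█·█··█· 
                  ┃  Kick█··██···█· 
                  ┃                 
                  ┃                 
                  ┃                 
                  ┃┏━━━━━━━━━━━━━━━━
                  ┃┃ CheckboxTree   
                  ┃┠────────────────
                  ┃┃>[-] project/   
                  ┃┃   [ ] router.py
                  ┗┃   [ ] client.go
                   ┃   [-] bin/     
                   ┃     [ ] package
                   ┃     [-] tools/ 


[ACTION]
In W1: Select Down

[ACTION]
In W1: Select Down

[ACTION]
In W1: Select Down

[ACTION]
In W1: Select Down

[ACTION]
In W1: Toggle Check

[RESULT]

                  ┃ Snare█··█·█··█· 
                  ┃  Kick█··██···█· 
                  ┃                 
                  ┃                 
                  ┃                 
                  ┃┏━━━━━━━━━━━━━━━━
                  ┃┃ CheckboxTree   
                  ┃┠────────────────
                  ┃┃ [-] project/   
                  ┃┃   [ ] router.py
                  ┗┃   [ ] client.go
                   ┃   [-] bin/     
                   ┃>    [x] package
                   ┃     [-] tools/ 


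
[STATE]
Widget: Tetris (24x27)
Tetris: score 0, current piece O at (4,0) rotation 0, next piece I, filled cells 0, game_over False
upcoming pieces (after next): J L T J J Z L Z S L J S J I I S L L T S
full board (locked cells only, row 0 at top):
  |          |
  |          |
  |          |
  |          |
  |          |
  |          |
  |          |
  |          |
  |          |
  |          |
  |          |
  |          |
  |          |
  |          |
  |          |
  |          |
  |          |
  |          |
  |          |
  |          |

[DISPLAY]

    ▓▓    │Next:        
    ▓▓    │████         
          │             
          │             
          │             
          │             
          │Score:       
          │0            
          │             
          │             
          │             
          │             
          │             
          │             
          │             
          │             
          │             
          │             
          │             
          │             
          │             
          │             
          │             
          │             
          │             
          │             
          │             


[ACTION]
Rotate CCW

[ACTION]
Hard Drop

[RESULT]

   ████   │Next:        
          │█            
          │███          
          │             
          │             
          │             
          │Score:       
          │0            
          │             
          │             
          │             
          │             
          │             
          │             
          │             
          │             
          │             
          │             
    ▓▓    │             
    ▓▓    │             
          │             
          │             
          │             
          │             
          │             
          │             
          │             


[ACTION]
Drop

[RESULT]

          │Next:        
   ████   │█            
          │███          
          │             
          │             
          │             
          │Score:       
          │0            
          │             
          │             
          │             
          │             
          │             
          │             
          │             
          │             
          │             
          │             
    ▓▓    │             
    ▓▓    │             
          │             
          │             
          │             
          │             
          │             
          │             
          │             


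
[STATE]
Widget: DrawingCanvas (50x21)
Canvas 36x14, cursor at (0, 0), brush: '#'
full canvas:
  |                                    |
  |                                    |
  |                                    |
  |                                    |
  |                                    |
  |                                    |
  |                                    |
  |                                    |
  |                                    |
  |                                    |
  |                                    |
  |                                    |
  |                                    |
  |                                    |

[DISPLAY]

+                                                 
                                                  
                                                  
                                                  
                                                  
                                                  
                                                  
                                                  
                                                  
                                                  
                                                  
                                                  
                                                  
                                                  
                                                  
                                                  
                                                  
                                                  
                                                  
                                                  
                                                  


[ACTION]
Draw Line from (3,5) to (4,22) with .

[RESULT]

+                                                 
                                                  
                                                  
     .........                                    
              .........                           
                                                  
                                                  
                                                  
                                                  
                                                  
                                                  
                                                  
                                                  
                                                  
                                                  
                                                  
                                                  
                                                  
                                                  
                                                  
                                                  


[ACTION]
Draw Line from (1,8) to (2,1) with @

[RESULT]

+                                                 
     @@@@                                         
 @@@@                                             
     .........                                    
              .........                           
                                                  
                                                  
                                                  
                                                  
                                                  
                                                  
                                                  
                                                  
                                                  
                                                  
                                                  
                                                  
                                                  
                                                  
                                                  
                                                  


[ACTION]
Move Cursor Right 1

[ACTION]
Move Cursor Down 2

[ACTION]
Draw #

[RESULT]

                                                  
     @@@@                                         
 #@@@                                             
     .........                                    
              .........                           
                                                  
                                                  
                                                  
                                                  
                                                  
                                                  
                                                  
                                                  
                                                  
                                                  
                                                  
                                                  
                                                  
                                                  
                                                  
                                                  


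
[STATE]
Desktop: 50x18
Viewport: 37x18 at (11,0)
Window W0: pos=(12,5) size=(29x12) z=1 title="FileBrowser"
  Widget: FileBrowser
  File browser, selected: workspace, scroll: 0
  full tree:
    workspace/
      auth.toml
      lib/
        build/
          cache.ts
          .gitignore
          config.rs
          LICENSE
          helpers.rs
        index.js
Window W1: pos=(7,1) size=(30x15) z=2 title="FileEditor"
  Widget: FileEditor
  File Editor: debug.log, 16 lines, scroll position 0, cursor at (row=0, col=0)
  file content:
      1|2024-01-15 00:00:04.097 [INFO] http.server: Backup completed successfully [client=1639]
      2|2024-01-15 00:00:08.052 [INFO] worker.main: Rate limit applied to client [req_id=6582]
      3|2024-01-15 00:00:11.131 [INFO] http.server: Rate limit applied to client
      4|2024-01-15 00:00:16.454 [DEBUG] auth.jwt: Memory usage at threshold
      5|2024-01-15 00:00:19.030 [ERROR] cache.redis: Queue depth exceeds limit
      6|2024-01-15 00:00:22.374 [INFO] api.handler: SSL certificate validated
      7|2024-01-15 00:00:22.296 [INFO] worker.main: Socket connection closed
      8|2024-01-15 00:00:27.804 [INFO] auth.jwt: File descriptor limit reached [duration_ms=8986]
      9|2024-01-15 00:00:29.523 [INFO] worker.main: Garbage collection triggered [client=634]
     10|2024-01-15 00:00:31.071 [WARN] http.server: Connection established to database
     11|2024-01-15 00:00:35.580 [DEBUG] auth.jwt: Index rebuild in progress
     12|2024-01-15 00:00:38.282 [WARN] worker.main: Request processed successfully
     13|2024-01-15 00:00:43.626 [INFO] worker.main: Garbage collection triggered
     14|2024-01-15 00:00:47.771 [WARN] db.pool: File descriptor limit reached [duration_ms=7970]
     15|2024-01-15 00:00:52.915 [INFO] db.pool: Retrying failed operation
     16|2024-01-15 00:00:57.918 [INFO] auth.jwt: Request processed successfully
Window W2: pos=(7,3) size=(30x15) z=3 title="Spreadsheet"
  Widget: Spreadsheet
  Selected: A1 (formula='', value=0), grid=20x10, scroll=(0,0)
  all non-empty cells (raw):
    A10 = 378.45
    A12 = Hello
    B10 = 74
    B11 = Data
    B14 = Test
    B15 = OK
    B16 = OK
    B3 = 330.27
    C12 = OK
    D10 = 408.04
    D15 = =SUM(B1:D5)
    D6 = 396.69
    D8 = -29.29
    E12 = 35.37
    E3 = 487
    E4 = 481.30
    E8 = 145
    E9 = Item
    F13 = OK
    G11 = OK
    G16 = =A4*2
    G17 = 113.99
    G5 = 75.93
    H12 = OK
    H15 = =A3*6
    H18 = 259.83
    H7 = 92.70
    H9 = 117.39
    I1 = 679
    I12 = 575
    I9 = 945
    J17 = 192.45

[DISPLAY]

                                     
━━━━━━━━━━━━━━━━━━━━━━━━━┓           
leEditor                 ┃           
━━━━━━━━━━━━━━━━━━━━━━━━━┓           
readsheet                ┃           
─────────────────────────┨━━━┓       
                         ┃   ┃       
    A       B       C    ┃───┨       
-------------------------┃   ┃       
      [0]       0       0┃   ┃       
        0       0       0┃   ┃       
        0  330.27       0┃   ┃       
        0       0       0┃   ┃       
        0       0       0┃   ┃       
        0       0       0┃   ┃       
        0       0       0┃   ┃       
        0       0       0┃━━━┛       
━━━━━━━━━━━━━━━━━━━━━━━━━┛           


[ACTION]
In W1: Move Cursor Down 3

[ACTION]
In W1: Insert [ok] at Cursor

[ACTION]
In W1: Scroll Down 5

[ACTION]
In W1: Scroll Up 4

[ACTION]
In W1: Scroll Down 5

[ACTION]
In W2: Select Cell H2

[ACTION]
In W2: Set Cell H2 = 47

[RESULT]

                                     
━━━━━━━━━━━━━━━━━━━━━━━━━┓           
leEditor                 ┃           
━━━━━━━━━━━━━━━━━━━━━━━━━┓           
readsheet                ┃           
─────────────────────────┨━━━┓       
 47                      ┃   ┃       
    A       B       C    ┃───┨       
-------------------------┃   ┃       
        0       0       0┃   ┃       
        0       0       0┃   ┃       
        0  330.27       0┃   ┃       
        0       0       0┃   ┃       
        0       0       0┃   ┃       
        0       0       0┃   ┃       
        0       0       0┃   ┃       
        0       0       0┃━━━┛       
━━━━━━━━━━━━━━━━━━━━━━━━━┛           


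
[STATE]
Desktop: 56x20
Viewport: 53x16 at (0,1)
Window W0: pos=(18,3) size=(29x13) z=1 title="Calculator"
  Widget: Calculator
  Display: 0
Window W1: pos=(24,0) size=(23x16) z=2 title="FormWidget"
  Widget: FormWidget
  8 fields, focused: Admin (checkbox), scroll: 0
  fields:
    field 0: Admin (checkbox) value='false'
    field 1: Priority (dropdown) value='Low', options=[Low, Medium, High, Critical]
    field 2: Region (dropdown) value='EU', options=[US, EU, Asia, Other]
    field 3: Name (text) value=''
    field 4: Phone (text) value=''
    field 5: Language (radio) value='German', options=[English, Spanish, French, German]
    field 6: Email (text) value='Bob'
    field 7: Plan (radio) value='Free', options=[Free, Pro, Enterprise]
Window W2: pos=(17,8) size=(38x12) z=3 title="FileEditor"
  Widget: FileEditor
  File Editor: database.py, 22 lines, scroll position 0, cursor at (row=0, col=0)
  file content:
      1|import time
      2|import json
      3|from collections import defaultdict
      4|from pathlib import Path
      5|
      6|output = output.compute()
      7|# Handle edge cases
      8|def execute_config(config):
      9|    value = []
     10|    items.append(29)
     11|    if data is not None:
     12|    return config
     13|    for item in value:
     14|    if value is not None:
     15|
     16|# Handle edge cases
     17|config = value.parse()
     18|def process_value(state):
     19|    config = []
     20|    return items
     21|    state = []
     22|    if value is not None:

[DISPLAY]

                        ┃ FormWidget          ┃      
                        ┠─────────────────────┨      
                  ┏━━━━━┃> Admin:      [ ]    ┃      
                  ┃ Calc┃  Priority:   [Low ▼]┃      
                  ┠─────┃  Region:     [EU  ▼]┃      
                  ┃     ┃  Name:       [     ]┃      
                  ┃┌───┬┃  Phone:      [     ]┃      
                 ┏━━━━━━━━━━━━━━━━━━━━━━━━━━━━━━━━━━━
                 ┃ FileEditor                        
                 ┠───────────────────────────────────
                 ┃█mport time                        
                 ┃import json                        
                 ┃from collections import defaultdict
                 ┃from pathlib import Path           
                 ┃                                   
                 ┃output = output.compute()          


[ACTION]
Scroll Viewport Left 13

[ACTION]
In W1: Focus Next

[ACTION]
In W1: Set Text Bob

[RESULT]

                        ┃ FormWidget          ┃      
                        ┠─────────────────────┨      
                  ┏━━━━━┃  Admin:      [ ]    ┃      
                  ┃ Calc┃> Priority:   [Low ▼]┃      
                  ┠─────┃  Region:     [EU  ▼]┃      
                  ┃     ┃  Name:       [     ]┃      
                  ┃┌───┬┃  Phone:      [     ]┃      
                 ┏━━━━━━━━━━━━━━━━━━━━━━━━━━━━━━━━━━━
                 ┃ FileEditor                        
                 ┠───────────────────────────────────
                 ┃█mport time                        
                 ┃import json                        
                 ┃from collections import defaultdict
                 ┃from pathlib import Path           
                 ┃                                   
                 ┃output = output.compute()          


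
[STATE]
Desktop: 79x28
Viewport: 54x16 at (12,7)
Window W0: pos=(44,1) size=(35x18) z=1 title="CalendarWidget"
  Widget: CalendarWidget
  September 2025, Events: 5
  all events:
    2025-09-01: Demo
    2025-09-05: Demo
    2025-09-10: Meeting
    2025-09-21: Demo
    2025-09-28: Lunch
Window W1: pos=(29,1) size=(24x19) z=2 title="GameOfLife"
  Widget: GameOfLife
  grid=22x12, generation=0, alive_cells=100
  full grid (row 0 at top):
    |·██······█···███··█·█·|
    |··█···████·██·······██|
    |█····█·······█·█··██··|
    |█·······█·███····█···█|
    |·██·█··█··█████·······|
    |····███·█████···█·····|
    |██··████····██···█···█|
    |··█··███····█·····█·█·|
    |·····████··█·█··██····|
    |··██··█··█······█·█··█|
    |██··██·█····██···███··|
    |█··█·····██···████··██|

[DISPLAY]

                 ┃█····█·······█·█··██··┃* 11 12 13 14
                 ┃█·······█·███····█···█┃ 18 19 20 21*
                 ┃·██·█··█··█████·······┃ 25 26 27 28*
                 ┃····███·█████···█·····┃             
                 ┃██··████····██···█···█┃             
                 ┃··█··███····█·····█·█·┃             
                 ┃·····████··█·█··██····┃             
                 ┃··██··█··█······█·█··█┃             
                 ┃██··██·█····██···███··┃             
                 ┃█··█·····██···████··██┃             
                 ┃                      ┃             
                 ┃                      ┃━━━━━━━━━━━━━
                 ┗━━━━━━━━━━━━━━━━━━━━━━┛             
                                                      
                                                      
                                                      


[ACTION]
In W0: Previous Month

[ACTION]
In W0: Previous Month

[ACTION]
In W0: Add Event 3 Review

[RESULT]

                 ┃█····█·······█·█··██··┃ 10 11 12 13 
                 ┃█·······█·███····█···█┃ 17 18 19 20 
                 ┃·██·█··█··█████·······┃ 24 25 26 27 
                 ┃····███·█████···█·····┃ 31          
                 ┃██··████····██···█···█┃             
                 ┃··█··███····█·····█·█·┃             
                 ┃·····████··█·█··██····┃             
                 ┃··██··█··█······█·█··█┃             
                 ┃██··██·█····██···███··┃             
                 ┃█··█·····██···████··██┃             
                 ┃                      ┃             
                 ┃                      ┃━━━━━━━━━━━━━
                 ┗━━━━━━━━━━━━━━━━━━━━━━┛             
                                                      
                                                      
                                                      


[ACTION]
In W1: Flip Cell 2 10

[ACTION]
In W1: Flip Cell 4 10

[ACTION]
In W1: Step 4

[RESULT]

                 ┃····██·█████····█···█·┃ 10 11 12 13 
                 ┃···█·██····█·····██···┃ 17 18 19 20 
                 ┃··██·█·█··········█···┃ 24 25 26 27 
                 ┃··██··██·█············┃ 31          
                 ┃███····█··██····███···┃             
                 ┃██·····█··█·····████··┃             
                 ┃········█···███···█·█·┃             
                 ┃····██··█··███··█·███·┃             
                 ┃···█··█····███·█······┃             
                 ┃····██··········████··┃             
                 ┃                      ┃             
                 ┃                      ┃━━━━━━━━━━━━━
                 ┗━━━━━━━━━━━━━━━━━━━━━━┛             
                                                      
                                                      
                                                      
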